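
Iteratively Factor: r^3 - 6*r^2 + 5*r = (r)*(r^2 - 6*r + 5) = r*(r - 5)*(r - 1)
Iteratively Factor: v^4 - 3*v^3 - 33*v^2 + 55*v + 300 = (v - 5)*(v^3 + 2*v^2 - 23*v - 60) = (v - 5)*(v + 3)*(v^2 - v - 20) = (v - 5)*(v + 3)*(v + 4)*(v - 5)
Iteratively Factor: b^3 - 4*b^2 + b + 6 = (b - 3)*(b^2 - b - 2) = (b - 3)*(b - 2)*(b + 1)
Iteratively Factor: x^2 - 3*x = (x - 3)*(x)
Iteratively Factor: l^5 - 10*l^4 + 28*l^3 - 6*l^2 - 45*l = (l + 1)*(l^4 - 11*l^3 + 39*l^2 - 45*l) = (l - 3)*(l + 1)*(l^3 - 8*l^2 + 15*l) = (l - 5)*(l - 3)*(l + 1)*(l^2 - 3*l) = (l - 5)*(l - 3)^2*(l + 1)*(l)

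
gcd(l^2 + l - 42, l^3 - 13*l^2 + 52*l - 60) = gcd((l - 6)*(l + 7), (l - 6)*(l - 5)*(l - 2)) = l - 6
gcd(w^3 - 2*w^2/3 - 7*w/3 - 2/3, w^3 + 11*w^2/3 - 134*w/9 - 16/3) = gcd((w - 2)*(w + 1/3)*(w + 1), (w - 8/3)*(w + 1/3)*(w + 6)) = w + 1/3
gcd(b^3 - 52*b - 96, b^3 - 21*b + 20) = 1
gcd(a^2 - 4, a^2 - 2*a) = a - 2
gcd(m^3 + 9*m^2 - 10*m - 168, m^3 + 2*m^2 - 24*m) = m^2 + 2*m - 24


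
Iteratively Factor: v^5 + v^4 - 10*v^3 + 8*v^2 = (v)*(v^4 + v^3 - 10*v^2 + 8*v) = v*(v - 1)*(v^3 + 2*v^2 - 8*v) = v*(v - 1)*(v + 4)*(v^2 - 2*v) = v^2*(v - 1)*(v + 4)*(v - 2)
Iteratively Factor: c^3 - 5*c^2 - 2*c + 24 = (c + 2)*(c^2 - 7*c + 12) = (c - 3)*(c + 2)*(c - 4)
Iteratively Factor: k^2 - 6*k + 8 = (k - 4)*(k - 2)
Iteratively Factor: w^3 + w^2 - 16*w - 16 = (w + 1)*(w^2 - 16) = (w + 1)*(w + 4)*(w - 4)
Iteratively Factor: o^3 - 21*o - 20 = (o + 4)*(o^2 - 4*o - 5) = (o - 5)*(o + 4)*(o + 1)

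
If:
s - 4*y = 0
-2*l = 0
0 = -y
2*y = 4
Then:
No Solution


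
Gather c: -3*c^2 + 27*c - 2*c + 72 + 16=-3*c^2 + 25*c + 88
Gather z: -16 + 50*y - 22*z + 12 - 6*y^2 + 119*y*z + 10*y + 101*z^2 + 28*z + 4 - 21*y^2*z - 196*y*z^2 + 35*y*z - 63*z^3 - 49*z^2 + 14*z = -6*y^2 + 60*y - 63*z^3 + z^2*(52 - 196*y) + z*(-21*y^2 + 154*y + 20)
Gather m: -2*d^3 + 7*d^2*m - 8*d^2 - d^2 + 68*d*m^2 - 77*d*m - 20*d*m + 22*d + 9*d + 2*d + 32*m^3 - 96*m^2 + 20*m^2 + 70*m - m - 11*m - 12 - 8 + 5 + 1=-2*d^3 - 9*d^2 + 33*d + 32*m^3 + m^2*(68*d - 76) + m*(7*d^2 - 97*d + 58) - 14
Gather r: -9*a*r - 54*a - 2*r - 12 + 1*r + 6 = -54*a + r*(-9*a - 1) - 6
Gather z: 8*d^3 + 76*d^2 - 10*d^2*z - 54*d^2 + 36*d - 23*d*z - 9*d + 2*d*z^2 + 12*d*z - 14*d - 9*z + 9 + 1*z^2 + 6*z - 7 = 8*d^3 + 22*d^2 + 13*d + z^2*(2*d + 1) + z*(-10*d^2 - 11*d - 3) + 2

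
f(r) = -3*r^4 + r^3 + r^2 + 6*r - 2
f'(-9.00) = 8979.00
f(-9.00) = -20387.00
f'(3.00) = -285.00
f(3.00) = -191.00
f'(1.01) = -1.28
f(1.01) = 2.99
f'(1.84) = -54.92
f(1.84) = -15.73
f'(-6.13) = 2870.63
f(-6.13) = -4467.62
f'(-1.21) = 29.23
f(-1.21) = -16.00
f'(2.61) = -181.70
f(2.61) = -100.96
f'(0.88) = 1.91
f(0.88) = 2.94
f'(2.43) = -143.61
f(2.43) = -71.77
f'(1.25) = -10.25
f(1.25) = 1.69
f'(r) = -12*r^3 + 3*r^2 + 2*r + 6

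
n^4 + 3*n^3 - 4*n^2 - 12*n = n*(n - 2)*(n + 2)*(n + 3)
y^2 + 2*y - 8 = (y - 2)*(y + 4)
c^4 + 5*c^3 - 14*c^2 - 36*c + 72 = (c - 2)^2*(c + 3)*(c + 6)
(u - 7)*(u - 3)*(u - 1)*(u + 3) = u^4 - 8*u^3 - 2*u^2 + 72*u - 63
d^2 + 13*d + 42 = (d + 6)*(d + 7)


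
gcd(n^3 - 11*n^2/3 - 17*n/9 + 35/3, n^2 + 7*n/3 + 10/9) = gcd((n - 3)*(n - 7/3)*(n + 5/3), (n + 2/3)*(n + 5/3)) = n + 5/3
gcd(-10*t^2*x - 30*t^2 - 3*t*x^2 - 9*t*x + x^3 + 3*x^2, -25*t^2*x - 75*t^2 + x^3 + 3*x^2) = -5*t*x - 15*t + x^2 + 3*x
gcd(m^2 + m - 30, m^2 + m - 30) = m^2 + m - 30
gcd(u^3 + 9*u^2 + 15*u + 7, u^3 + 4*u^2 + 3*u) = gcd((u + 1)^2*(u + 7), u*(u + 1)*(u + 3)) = u + 1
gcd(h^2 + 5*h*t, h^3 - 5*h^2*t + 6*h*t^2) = h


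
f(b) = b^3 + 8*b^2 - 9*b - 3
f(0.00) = -3.00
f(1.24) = 0.05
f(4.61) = 223.50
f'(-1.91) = -28.62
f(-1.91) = 36.41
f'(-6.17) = 6.49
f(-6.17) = 122.20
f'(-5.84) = -0.12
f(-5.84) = 123.23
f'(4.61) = 128.52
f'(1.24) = 15.45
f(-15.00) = -1443.00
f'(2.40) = 46.68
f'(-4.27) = -22.62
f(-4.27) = 103.44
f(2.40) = 35.30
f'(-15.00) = 426.00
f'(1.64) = 25.31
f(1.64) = 8.17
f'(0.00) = -9.00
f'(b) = 3*b^2 + 16*b - 9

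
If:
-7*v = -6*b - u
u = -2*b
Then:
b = 7*v/4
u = -7*v/2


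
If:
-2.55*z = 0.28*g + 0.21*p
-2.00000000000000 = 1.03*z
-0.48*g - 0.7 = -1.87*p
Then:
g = 14.59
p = 4.12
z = -1.94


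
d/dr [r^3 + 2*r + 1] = 3*r^2 + 2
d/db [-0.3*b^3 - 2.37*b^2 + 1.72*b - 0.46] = -0.9*b^2 - 4.74*b + 1.72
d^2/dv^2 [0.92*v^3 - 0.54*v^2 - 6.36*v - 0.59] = 5.52*v - 1.08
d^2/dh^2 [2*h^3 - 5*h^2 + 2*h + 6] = 12*h - 10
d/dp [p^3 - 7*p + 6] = 3*p^2 - 7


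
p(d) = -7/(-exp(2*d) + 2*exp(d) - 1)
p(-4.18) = 7.22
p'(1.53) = -1.36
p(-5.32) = 7.07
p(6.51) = 0.00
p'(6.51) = -0.00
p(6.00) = 0.00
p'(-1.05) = 17.83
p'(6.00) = 0.00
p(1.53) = 0.53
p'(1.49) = -1.53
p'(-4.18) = 0.22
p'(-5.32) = 0.07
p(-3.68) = 7.37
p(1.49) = 0.59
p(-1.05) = 16.56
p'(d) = -7*(2*exp(2*d) - 2*exp(d))/(-exp(2*d) + 2*exp(d) - 1)^2 = 14*(1 - exp(d))*exp(d)/(exp(2*d) - 2*exp(d) + 1)^2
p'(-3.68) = 0.38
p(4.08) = 0.00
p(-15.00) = 7.00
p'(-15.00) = 0.00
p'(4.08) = -0.00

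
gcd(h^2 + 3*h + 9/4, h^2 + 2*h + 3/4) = h + 3/2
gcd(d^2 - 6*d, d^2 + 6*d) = d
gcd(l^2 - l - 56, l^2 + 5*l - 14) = l + 7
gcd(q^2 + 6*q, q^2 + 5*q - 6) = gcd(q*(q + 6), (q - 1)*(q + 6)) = q + 6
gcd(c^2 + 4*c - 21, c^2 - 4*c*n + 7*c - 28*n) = c + 7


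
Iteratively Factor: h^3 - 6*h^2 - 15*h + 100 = (h + 4)*(h^2 - 10*h + 25) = (h - 5)*(h + 4)*(h - 5)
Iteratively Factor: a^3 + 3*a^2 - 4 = (a - 1)*(a^2 + 4*a + 4) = (a - 1)*(a + 2)*(a + 2)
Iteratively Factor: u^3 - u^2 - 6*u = (u + 2)*(u^2 - 3*u) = u*(u + 2)*(u - 3)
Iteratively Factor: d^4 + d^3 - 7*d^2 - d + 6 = (d + 1)*(d^3 - 7*d + 6) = (d + 1)*(d + 3)*(d^2 - 3*d + 2) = (d - 2)*(d + 1)*(d + 3)*(d - 1)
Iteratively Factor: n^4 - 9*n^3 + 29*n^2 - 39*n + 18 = (n - 3)*(n^3 - 6*n^2 + 11*n - 6) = (n - 3)^2*(n^2 - 3*n + 2) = (n - 3)^2*(n - 1)*(n - 2)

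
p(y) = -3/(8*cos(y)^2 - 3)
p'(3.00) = 0.29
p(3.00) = -0.62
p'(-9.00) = -1.36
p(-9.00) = -0.82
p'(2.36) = 22.60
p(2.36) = -2.91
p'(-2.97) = -0.36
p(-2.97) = -0.63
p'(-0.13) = 0.26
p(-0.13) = -0.62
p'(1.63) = 0.32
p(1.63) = 1.01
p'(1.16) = -5.91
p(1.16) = 1.74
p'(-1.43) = 0.83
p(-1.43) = 1.06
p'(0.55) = -2.70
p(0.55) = -1.07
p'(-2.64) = -2.04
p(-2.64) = -0.95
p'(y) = -48*sin(y)*cos(y)/(8*cos(y)^2 - 3)^2 = -24*sin(2*y)/(4*cos(2*y) + 1)^2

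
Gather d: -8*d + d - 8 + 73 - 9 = 56 - 7*d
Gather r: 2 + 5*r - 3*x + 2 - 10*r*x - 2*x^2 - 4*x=r*(5 - 10*x) - 2*x^2 - 7*x + 4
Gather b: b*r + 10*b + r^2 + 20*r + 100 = b*(r + 10) + r^2 + 20*r + 100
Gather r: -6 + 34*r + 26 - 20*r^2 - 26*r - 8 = -20*r^2 + 8*r + 12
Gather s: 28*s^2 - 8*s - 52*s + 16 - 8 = 28*s^2 - 60*s + 8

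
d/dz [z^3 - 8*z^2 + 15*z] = 3*z^2 - 16*z + 15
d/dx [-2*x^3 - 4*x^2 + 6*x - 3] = -6*x^2 - 8*x + 6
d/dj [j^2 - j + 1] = 2*j - 1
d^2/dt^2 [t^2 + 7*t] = 2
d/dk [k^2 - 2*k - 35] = 2*k - 2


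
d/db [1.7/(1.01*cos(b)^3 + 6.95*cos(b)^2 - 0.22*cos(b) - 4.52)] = (5.151*cos(b)^2 + 23.63*cos(b) - 0.374)*sin(b)/(1.01*cos(b)^3 + 6.95*cos(b)^2 - 0.22*cos(b) - 4.52)^2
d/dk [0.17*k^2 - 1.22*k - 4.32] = 0.34*k - 1.22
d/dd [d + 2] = 1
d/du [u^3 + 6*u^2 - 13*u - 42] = 3*u^2 + 12*u - 13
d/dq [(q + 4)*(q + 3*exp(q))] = q + (q + 4)*(3*exp(q) + 1) + 3*exp(q)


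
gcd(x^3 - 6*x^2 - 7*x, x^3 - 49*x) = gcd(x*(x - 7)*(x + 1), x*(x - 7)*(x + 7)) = x^2 - 7*x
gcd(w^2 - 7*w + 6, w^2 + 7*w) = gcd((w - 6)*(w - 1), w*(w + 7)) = 1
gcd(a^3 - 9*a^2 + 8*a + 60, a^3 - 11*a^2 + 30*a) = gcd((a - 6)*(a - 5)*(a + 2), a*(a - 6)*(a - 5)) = a^2 - 11*a + 30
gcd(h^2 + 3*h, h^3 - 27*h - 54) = h + 3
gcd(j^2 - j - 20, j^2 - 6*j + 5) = j - 5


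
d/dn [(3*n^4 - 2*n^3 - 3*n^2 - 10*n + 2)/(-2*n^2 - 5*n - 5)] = (-12*n^5 - 41*n^4 - 40*n^3 + 25*n^2 + 38*n + 60)/(4*n^4 + 20*n^3 + 45*n^2 + 50*n + 25)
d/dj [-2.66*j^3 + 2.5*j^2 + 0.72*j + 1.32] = -7.98*j^2 + 5.0*j + 0.72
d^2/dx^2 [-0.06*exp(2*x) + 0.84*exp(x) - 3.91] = (0.84 - 0.24*exp(x))*exp(x)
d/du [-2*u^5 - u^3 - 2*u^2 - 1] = u*(-10*u^3 - 3*u - 4)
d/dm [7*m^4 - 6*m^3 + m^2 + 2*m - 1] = 28*m^3 - 18*m^2 + 2*m + 2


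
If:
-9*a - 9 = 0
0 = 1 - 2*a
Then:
No Solution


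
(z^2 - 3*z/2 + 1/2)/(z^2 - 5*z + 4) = (z - 1/2)/(z - 4)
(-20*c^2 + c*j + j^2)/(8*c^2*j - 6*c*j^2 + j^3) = (-5*c - j)/(j*(2*c - j))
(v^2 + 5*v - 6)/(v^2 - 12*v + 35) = (v^2 + 5*v - 6)/(v^2 - 12*v + 35)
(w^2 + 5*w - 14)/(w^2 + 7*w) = (w - 2)/w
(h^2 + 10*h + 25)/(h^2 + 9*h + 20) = (h + 5)/(h + 4)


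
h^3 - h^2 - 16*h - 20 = (h - 5)*(h + 2)^2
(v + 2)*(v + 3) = v^2 + 5*v + 6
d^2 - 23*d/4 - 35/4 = (d - 7)*(d + 5/4)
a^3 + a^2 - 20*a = a*(a - 4)*(a + 5)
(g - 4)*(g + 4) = g^2 - 16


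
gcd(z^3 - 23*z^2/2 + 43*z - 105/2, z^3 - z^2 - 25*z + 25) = z - 5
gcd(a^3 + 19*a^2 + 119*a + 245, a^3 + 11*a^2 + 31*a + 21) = a + 7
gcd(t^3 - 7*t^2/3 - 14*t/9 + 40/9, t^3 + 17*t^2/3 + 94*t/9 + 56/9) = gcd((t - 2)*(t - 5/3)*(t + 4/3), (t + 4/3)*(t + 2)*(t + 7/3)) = t + 4/3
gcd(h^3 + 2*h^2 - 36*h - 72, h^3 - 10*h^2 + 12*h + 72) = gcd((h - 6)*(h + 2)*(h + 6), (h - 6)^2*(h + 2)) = h^2 - 4*h - 12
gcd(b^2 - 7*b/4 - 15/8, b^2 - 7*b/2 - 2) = 1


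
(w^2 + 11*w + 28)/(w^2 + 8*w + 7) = (w + 4)/(w + 1)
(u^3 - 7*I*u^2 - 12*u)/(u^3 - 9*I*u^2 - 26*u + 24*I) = u/(u - 2*I)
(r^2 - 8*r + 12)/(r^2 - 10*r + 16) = (r - 6)/(r - 8)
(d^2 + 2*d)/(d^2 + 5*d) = (d + 2)/(d + 5)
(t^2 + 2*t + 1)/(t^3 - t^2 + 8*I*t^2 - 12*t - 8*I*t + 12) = (t^2 + 2*t + 1)/(t^3 + t^2*(-1 + 8*I) + t*(-12 - 8*I) + 12)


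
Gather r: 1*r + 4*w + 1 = r + 4*w + 1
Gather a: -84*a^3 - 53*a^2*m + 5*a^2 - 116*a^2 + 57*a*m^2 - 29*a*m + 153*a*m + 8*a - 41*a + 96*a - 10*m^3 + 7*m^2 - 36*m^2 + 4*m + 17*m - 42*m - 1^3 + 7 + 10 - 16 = -84*a^3 + a^2*(-53*m - 111) + a*(57*m^2 + 124*m + 63) - 10*m^3 - 29*m^2 - 21*m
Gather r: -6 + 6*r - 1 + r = 7*r - 7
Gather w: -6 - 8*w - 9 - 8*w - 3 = -16*w - 18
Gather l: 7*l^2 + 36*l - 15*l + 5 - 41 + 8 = 7*l^2 + 21*l - 28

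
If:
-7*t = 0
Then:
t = 0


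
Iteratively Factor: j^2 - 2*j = (j)*(j - 2)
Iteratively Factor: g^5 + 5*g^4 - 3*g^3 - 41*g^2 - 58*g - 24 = (g - 3)*(g^4 + 8*g^3 + 21*g^2 + 22*g + 8) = (g - 3)*(g + 1)*(g^3 + 7*g^2 + 14*g + 8) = (g - 3)*(g + 1)*(g + 2)*(g^2 + 5*g + 4) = (g - 3)*(g + 1)^2*(g + 2)*(g + 4)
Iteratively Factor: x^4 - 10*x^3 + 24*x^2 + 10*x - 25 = (x + 1)*(x^3 - 11*x^2 + 35*x - 25) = (x - 5)*(x + 1)*(x^2 - 6*x + 5) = (x - 5)^2*(x + 1)*(x - 1)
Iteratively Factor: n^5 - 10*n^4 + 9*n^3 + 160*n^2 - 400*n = (n - 5)*(n^4 - 5*n^3 - 16*n^2 + 80*n) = n*(n - 5)*(n^3 - 5*n^2 - 16*n + 80) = n*(n - 5)*(n - 4)*(n^2 - n - 20) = n*(n - 5)^2*(n - 4)*(n + 4)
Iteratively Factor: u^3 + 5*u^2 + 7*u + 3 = (u + 1)*(u^2 + 4*u + 3) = (u + 1)^2*(u + 3)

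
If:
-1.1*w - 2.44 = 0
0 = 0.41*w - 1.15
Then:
No Solution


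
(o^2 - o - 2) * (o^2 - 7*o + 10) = o^4 - 8*o^3 + 15*o^2 + 4*o - 20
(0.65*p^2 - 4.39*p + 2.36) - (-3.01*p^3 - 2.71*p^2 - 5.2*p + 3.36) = 3.01*p^3 + 3.36*p^2 + 0.81*p - 1.0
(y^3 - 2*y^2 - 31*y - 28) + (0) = y^3 - 2*y^2 - 31*y - 28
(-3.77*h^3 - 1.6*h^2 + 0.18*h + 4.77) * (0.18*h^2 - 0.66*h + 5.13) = -0.6786*h^5 + 2.2002*h^4 - 18.2517*h^3 - 7.4682*h^2 - 2.2248*h + 24.4701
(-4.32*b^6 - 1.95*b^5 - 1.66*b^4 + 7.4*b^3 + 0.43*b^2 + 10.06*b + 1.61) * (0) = 0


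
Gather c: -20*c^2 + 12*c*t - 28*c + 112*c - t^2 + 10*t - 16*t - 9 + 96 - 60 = -20*c^2 + c*(12*t + 84) - t^2 - 6*t + 27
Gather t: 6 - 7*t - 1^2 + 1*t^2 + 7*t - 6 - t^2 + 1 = 0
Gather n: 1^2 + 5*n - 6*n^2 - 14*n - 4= -6*n^2 - 9*n - 3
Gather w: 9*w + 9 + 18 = 9*w + 27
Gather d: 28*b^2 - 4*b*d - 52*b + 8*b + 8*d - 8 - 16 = 28*b^2 - 44*b + d*(8 - 4*b) - 24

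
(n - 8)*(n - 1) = n^2 - 9*n + 8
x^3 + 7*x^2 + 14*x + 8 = (x + 1)*(x + 2)*(x + 4)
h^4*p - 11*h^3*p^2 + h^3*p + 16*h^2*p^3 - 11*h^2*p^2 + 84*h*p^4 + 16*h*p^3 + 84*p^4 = (h - 7*p)*(h - 6*p)*(h + 2*p)*(h*p + p)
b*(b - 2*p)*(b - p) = b^3 - 3*b^2*p + 2*b*p^2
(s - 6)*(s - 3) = s^2 - 9*s + 18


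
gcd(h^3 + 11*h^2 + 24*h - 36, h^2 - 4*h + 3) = h - 1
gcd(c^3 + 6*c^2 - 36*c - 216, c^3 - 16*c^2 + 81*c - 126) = c - 6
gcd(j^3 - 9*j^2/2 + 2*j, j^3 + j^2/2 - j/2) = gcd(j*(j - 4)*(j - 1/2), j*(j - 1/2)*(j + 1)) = j^2 - j/2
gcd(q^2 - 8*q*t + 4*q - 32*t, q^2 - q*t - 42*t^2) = 1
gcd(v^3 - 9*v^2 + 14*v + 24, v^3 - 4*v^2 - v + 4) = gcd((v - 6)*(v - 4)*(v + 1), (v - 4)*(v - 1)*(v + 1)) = v^2 - 3*v - 4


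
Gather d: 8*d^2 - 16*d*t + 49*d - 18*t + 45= 8*d^2 + d*(49 - 16*t) - 18*t + 45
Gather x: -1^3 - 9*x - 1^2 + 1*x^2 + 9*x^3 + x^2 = 9*x^3 + 2*x^2 - 9*x - 2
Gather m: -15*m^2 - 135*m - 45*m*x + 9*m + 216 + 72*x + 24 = -15*m^2 + m*(-45*x - 126) + 72*x + 240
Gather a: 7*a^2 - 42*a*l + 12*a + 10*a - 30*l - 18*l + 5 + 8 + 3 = 7*a^2 + a*(22 - 42*l) - 48*l + 16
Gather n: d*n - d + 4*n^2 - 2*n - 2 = -d + 4*n^2 + n*(d - 2) - 2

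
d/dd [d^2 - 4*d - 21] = 2*d - 4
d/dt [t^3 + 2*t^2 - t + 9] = 3*t^2 + 4*t - 1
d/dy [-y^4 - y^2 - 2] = -4*y^3 - 2*y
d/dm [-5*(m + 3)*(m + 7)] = -10*m - 50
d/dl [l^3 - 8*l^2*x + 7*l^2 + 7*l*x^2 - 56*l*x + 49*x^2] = 3*l^2 - 16*l*x + 14*l + 7*x^2 - 56*x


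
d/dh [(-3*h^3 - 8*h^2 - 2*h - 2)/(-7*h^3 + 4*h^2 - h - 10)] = 2*(-34*h^4 - 11*h^3 + 32*h^2 + 88*h + 9)/(49*h^6 - 56*h^5 + 30*h^4 + 132*h^3 - 79*h^2 + 20*h + 100)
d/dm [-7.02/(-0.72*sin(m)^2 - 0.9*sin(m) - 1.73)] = -(10.1088*sin(m) + 6.318)*cos(m)/(0.72*sin(m)^2 + 0.9*sin(m) + 1.73)^2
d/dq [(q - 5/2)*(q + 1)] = 2*q - 3/2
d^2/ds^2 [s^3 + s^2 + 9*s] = 6*s + 2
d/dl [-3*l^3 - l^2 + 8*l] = -9*l^2 - 2*l + 8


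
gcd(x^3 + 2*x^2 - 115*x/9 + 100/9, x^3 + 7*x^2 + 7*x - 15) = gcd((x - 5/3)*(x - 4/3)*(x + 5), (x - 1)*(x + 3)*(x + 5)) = x + 5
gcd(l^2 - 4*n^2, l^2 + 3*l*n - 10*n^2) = l - 2*n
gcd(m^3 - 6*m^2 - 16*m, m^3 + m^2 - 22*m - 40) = m + 2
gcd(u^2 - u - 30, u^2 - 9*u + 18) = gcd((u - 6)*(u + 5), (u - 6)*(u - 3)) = u - 6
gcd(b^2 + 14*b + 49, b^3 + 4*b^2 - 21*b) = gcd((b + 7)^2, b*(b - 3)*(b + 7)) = b + 7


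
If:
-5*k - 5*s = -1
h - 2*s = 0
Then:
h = 2*s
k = 1/5 - s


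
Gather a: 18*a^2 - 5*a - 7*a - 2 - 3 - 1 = 18*a^2 - 12*a - 6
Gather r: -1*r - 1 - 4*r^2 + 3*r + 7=-4*r^2 + 2*r + 6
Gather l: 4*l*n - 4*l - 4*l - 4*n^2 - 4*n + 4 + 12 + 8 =l*(4*n - 8) - 4*n^2 - 4*n + 24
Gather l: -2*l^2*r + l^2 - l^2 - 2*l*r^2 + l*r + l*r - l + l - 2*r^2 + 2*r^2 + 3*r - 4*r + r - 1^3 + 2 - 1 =-2*l^2*r + l*(-2*r^2 + 2*r)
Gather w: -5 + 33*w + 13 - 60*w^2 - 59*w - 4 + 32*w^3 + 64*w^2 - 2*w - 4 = 32*w^3 + 4*w^2 - 28*w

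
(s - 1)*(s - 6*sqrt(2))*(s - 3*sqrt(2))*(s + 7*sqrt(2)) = s^4 - 2*sqrt(2)*s^3 - s^3 - 90*s^2 + 2*sqrt(2)*s^2 + 90*s + 252*sqrt(2)*s - 252*sqrt(2)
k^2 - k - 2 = (k - 2)*(k + 1)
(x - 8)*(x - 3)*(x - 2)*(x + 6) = x^4 - 7*x^3 - 32*x^2 + 228*x - 288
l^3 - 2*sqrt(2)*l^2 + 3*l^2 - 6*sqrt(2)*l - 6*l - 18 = (l + 3)*(l - 3*sqrt(2))*(l + sqrt(2))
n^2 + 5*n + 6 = (n + 2)*(n + 3)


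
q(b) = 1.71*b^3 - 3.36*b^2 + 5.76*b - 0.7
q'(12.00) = 663.84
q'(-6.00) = 230.76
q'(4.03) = 61.99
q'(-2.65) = 59.59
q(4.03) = 79.86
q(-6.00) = -525.58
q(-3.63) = -147.68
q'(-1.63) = 30.34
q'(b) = 5.13*b^2 - 6.72*b + 5.76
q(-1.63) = -26.42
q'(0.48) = 3.72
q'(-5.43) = 193.51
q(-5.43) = -404.82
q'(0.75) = 3.61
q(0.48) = 1.48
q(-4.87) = -305.95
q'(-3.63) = 97.75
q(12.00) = 2539.46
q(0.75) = 2.45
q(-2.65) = -71.38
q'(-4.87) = 160.15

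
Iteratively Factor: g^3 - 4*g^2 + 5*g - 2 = (g - 2)*(g^2 - 2*g + 1) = (g - 2)*(g - 1)*(g - 1)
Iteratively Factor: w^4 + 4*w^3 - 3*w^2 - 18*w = (w - 2)*(w^3 + 6*w^2 + 9*w) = w*(w - 2)*(w^2 + 6*w + 9) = w*(w - 2)*(w + 3)*(w + 3)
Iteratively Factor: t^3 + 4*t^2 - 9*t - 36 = (t + 3)*(t^2 + t - 12) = (t - 3)*(t + 3)*(t + 4)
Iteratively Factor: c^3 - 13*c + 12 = (c - 1)*(c^2 + c - 12) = (c - 1)*(c + 4)*(c - 3)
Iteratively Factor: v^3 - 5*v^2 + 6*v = (v - 3)*(v^2 - 2*v) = (v - 3)*(v - 2)*(v)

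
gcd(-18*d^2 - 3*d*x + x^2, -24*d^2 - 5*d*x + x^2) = 3*d + x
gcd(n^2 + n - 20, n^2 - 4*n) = n - 4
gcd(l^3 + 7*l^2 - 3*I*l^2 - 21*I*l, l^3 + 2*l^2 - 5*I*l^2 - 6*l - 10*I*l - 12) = l - 3*I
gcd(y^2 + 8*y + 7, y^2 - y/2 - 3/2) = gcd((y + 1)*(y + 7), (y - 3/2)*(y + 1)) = y + 1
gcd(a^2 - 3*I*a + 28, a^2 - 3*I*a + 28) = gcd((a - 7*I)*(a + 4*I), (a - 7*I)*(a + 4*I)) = a^2 - 3*I*a + 28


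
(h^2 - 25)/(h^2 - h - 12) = (25 - h^2)/(-h^2 + h + 12)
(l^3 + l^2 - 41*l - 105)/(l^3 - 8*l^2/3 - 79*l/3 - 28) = 3*(l + 5)/(3*l + 4)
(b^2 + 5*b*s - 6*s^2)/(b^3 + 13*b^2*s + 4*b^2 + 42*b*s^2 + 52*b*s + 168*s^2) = (b - s)/(b^2 + 7*b*s + 4*b + 28*s)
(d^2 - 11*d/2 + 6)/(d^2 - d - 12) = (d - 3/2)/(d + 3)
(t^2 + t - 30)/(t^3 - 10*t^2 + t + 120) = (t + 6)/(t^2 - 5*t - 24)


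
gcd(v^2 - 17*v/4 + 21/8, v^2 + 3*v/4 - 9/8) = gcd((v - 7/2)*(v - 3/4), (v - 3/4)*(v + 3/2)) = v - 3/4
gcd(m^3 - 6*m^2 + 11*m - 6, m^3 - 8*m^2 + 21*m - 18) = m^2 - 5*m + 6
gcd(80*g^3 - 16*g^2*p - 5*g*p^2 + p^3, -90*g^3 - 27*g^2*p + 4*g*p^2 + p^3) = -5*g + p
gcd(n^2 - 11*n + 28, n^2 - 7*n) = n - 7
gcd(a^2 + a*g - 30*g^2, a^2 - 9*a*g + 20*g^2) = a - 5*g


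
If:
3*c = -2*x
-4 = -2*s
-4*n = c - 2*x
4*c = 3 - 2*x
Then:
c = 3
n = -3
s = 2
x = -9/2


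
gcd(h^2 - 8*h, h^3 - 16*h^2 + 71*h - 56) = h - 8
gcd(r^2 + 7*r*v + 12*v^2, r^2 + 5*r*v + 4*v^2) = r + 4*v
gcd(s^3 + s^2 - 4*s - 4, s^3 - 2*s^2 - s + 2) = s^2 - s - 2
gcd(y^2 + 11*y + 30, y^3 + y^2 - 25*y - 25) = y + 5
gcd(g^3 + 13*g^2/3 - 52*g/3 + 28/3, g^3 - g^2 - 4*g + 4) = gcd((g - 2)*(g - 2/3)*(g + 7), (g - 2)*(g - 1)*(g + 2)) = g - 2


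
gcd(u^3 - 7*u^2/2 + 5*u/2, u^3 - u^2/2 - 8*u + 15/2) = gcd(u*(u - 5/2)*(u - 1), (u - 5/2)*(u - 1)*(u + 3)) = u^2 - 7*u/2 + 5/2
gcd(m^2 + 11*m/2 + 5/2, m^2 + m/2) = m + 1/2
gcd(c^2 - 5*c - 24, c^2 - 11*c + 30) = 1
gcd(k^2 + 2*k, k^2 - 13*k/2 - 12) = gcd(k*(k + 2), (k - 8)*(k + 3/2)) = 1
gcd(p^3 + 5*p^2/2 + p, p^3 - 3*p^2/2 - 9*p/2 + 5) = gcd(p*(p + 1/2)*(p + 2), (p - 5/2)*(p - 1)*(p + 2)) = p + 2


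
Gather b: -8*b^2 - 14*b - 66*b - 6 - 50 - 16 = -8*b^2 - 80*b - 72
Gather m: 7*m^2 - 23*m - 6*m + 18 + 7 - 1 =7*m^2 - 29*m + 24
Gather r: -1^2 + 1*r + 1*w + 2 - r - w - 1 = 0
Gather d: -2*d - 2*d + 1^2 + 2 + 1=4 - 4*d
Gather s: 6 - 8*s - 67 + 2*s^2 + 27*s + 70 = 2*s^2 + 19*s + 9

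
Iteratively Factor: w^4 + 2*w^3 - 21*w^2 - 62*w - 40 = (w + 4)*(w^3 - 2*w^2 - 13*w - 10) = (w + 2)*(w + 4)*(w^2 - 4*w - 5) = (w + 1)*(w + 2)*(w + 4)*(w - 5)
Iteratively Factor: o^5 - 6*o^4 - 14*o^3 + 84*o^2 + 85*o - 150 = (o + 3)*(o^4 - 9*o^3 + 13*o^2 + 45*o - 50) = (o + 2)*(o + 3)*(o^3 - 11*o^2 + 35*o - 25) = (o - 5)*(o + 2)*(o + 3)*(o^2 - 6*o + 5) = (o - 5)^2*(o + 2)*(o + 3)*(o - 1)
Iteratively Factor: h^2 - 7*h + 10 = (h - 2)*(h - 5)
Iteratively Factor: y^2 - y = (y - 1)*(y)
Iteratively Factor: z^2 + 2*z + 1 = (z + 1)*(z + 1)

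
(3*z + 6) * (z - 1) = 3*z^2 + 3*z - 6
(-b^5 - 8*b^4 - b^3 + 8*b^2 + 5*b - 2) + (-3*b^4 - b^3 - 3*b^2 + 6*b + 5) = -b^5 - 11*b^4 - 2*b^3 + 5*b^2 + 11*b + 3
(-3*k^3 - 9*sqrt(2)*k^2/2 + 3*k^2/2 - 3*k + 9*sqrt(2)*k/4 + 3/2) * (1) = -3*k^3 - 9*sqrt(2)*k^2/2 + 3*k^2/2 - 3*k + 9*sqrt(2)*k/4 + 3/2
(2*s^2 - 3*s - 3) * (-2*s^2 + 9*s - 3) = -4*s^4 + 24*s^3 - 27*s^2 - 18*s + 9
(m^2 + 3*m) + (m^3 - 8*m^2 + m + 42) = m^3 - 7*m^2 + 4*m + 42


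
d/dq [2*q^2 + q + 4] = 4*q + 1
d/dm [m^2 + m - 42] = 2*m + 1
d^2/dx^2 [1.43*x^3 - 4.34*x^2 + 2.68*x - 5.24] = 8.58*x - 8.68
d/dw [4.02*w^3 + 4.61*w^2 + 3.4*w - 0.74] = 12.06*w^2 + 9.22*w + 3.4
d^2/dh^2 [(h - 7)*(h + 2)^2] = 6*h - 6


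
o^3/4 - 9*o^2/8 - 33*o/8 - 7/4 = (o/4 + 1/2)*(o - 7)*(o + 1/2)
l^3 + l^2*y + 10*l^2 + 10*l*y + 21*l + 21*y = (l + 3)*(l + 7)*(l + y)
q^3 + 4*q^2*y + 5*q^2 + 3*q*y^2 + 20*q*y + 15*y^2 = (q + 5)*(q + y)*(q + 3*y)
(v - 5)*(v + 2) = v^2 - 3*v - 10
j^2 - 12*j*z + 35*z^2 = (j - 7*z)*(j - 5*z)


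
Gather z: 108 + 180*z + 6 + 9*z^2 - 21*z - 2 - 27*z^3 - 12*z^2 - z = -27*z^3 - 3*z^2 + 158*z + 112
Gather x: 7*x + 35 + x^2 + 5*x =x^2 + 12*x + 35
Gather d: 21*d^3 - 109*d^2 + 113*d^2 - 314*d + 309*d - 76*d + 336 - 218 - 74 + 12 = 21*d^3 + 4*d^2 - 81*d + 56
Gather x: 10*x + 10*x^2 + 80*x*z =10*x^2 + x*(80*z + 10)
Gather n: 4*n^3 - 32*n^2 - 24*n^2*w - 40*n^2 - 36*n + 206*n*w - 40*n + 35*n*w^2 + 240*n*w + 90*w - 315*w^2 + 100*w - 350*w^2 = 4*n^3 + n^2*(-24*w - 72) + n*(35*w^2 + 446*w - 76) - 665*w^2 + 190*w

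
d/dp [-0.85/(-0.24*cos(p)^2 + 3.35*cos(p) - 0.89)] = (0.408*cos(p) - 2.8475)*sin(p)/(0.24*cos(p)^2 - 3.35*cos(p) + 0.89)^2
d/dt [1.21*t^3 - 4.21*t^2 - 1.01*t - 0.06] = 3.63*t^2 - 8.42*t - 1.01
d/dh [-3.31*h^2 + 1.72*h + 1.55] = 1.72 - 6.62*h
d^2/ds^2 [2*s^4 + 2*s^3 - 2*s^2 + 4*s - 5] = 24*s^2 + 12*s - 4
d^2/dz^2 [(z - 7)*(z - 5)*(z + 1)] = 6*z - 22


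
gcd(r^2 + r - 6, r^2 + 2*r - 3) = r + 3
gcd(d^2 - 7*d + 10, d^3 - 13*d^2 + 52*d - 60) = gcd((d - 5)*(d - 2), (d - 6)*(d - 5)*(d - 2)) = d^2 - 7*d + 10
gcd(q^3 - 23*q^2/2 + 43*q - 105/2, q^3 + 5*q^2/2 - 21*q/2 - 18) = q - 3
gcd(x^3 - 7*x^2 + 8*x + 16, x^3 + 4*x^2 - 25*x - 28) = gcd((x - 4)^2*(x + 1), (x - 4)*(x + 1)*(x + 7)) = x^2 - 3*x - 4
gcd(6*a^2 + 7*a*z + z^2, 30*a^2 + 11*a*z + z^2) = 6*a + z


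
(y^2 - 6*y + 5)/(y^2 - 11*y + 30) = (y - 1)/(y - 6)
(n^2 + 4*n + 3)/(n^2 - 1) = (n + 3)/(n - 1)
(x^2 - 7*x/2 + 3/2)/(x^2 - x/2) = (x - 3)/x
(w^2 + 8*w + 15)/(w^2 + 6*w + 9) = (w + 5)/(w + 3)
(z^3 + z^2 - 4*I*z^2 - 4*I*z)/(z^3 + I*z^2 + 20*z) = (z + 1)/(z + 5*I)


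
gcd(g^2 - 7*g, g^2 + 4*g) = g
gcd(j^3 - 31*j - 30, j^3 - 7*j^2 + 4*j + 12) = j^2 - 5*j - 6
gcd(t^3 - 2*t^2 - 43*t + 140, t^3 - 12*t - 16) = t - 4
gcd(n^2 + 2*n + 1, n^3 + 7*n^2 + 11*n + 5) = n^2 + 2*n + 1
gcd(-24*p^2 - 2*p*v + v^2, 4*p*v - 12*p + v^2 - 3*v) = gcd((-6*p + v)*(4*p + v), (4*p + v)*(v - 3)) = 4*p + v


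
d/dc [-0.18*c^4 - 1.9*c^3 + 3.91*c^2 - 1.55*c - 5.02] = -0.72*c^3 - 5.7*c^2 + 7.82*c - 1.55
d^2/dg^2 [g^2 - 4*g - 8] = 2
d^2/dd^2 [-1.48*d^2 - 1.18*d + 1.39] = -2.96000000000000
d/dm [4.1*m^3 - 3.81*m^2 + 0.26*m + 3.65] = 12.3*m^2 - 7.62*m + 0.26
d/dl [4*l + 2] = 4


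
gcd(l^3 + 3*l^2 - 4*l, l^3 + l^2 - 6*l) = l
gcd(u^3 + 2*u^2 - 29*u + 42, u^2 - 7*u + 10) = u - 2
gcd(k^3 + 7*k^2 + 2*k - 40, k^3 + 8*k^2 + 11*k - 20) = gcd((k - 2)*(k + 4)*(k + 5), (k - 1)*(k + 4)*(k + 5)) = k^2 + 9*k + 20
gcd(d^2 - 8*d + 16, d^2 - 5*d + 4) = d - 4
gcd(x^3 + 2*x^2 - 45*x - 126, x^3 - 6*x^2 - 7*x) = x - 7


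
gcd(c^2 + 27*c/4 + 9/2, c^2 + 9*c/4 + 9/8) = c + 3/4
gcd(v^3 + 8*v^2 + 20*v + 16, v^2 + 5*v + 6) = v + 2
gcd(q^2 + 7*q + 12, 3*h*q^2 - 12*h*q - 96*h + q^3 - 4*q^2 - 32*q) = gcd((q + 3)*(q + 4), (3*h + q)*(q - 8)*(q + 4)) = q + 4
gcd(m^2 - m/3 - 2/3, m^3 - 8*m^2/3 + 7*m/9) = 1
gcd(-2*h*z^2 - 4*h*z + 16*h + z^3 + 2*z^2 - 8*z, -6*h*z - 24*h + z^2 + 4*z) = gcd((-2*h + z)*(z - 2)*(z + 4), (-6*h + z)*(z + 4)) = z + 4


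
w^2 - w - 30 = (w - 6)*(w + 5)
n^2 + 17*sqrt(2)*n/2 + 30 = (n + 5*sqrt(2)/2)*(n + 6*sqrt(2))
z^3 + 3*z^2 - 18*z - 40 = (z - 4)*(z + 2)*(z + 5)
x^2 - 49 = (x - 7)*(x + 7)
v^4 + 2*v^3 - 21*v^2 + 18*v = v*(v - 3)*(v - 1)*(v + 6)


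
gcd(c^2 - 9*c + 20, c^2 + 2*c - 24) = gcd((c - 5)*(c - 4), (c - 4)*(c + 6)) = c - 4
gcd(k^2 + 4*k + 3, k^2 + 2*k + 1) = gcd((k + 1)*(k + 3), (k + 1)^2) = k + 1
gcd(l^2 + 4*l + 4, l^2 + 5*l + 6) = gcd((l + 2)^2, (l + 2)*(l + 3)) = l + 2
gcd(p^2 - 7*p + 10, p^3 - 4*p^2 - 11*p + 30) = p^2 - 7*p + 10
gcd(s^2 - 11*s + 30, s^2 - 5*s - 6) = s - 6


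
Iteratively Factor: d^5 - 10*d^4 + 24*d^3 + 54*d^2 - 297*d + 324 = (d - 3)*(d^4 - 7*d^3 + 3*d^2 + 63*d - 108) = (d - 3)^2*(d^3 - 4*d^2 - 9*d + 36) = (d - 3)^3*(d^2 - d - 12) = (d - 4)*(d - 3)^3*(d + 3)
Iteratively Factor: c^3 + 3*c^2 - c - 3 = (c - 1)*(c^2 + 4*c + 3) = (c - 1)*(c + 1)*(c + 3)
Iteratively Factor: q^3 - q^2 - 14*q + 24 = (q + 4)*(q^2 - 5*q + 6) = (q - 3)*(q + 4)*(q - 2)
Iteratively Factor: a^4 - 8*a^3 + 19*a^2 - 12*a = (a - 3)*(a^3 - 5*a^2 + 4*a) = (a - 4)*(a - 3)*(a^2 - a) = (a - 4)*(a - 3)*(a - 1)*(a)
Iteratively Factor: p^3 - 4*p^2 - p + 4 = (p + 1)*(p^2 - 5*p + 4) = (p - 1)*(p + 1)*(p - 4)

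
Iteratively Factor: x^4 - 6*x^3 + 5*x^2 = (x - 5)*(x^3 - x^2) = x*(x - 5)*(x^2 - x) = x*(x - 5)*(x - 1)*(x)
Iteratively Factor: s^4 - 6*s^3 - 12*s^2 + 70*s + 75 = (s - 5)*(s^3 - s^2 - 17*s - 15) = (s - 5)*(s + 3)*(s^2 - 4*s - 5) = (s - 5)^2*(s + 3)*(s + 1)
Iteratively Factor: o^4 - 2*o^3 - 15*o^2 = (o)*(o^3 - 2*o^2 - 15*o) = o^2*(o^2 - 2*o - 15) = o^2*(o + 3)*(o - 5)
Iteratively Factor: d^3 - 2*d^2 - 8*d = (d + 2)*(d^2 - 4*d) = (d - 4)*(d + 2)*(d)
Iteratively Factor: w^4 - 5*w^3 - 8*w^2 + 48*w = (w)*(w^3 - 5*w^2 - 8*w + 48) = w*(w - 4)*(w^2 - w - 12) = w*(w - 4)*(w + 3)*(w - 4)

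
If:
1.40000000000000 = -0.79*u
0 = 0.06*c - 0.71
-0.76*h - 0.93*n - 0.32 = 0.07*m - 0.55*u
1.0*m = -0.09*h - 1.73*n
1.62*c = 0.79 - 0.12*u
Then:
No Solution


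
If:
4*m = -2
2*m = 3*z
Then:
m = -1/2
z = -1/3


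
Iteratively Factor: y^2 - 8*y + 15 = (y - 5)*(y - 3)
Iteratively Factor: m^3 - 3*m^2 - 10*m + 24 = (m - 2)*(m^2 - m - 12) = (m - 2)*(m + 3)*(m - 4)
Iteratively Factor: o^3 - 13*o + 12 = (o - 1)*(o^2 + o - 12) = (o - 3)*(o - 1)*(o + 4)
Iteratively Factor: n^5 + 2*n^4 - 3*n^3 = (n + 3)*(n^4 - n^3) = n*(n + 3)*(n^3 - n^2) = n^2*(n + 3)*(n^2 - n) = n^2*(n - 1)*(n + 3)*(n)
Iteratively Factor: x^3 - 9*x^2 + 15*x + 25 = (x - 5)*(x^2 - 4*x - 5) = (x - 5)*(x + 1)*(x - 5)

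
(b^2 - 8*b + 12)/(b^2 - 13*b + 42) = (b - 2)/(b - 7)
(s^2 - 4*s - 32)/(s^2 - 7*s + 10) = (s^2 - 4*s - 32)/(s^2 - 7*s + 10)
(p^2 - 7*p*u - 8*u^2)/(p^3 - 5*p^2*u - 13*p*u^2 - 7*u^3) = (p - 8*u)/(p^2 - 6*p*u - 7*u^2)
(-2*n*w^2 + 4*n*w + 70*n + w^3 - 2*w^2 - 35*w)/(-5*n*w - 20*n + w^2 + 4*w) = (2*n*w^2 - 4*n*w - 70*n - w^3 + 2*w^2 + 35*w)/(5*n*w + 20*n - w^2 - 4*w)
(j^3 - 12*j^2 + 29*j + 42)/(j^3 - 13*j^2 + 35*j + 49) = (j - 6)/(j - 7)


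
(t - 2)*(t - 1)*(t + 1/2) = t^3 - 5*t^2/2 + t/2 + 1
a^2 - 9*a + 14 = (a - 7)*(a - 2)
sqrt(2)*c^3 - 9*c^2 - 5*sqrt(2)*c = c*(c - 5*sqrt(2))*(sqrt(2)*c + 1)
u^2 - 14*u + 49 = (u - 7)^2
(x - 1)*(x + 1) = x^2 - 1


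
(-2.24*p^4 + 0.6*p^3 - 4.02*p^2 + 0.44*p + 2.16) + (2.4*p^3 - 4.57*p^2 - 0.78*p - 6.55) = -2.24*p^4 + 3.0*p^3 - 8.59*p^2 - 0.34*p - 4.39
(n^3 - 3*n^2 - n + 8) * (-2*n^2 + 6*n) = -2*n^5 + 12*n^4 - 16*n^3 - 22*n^2 + 48*n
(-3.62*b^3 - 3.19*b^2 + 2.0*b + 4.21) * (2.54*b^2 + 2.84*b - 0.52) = -9.1948*b^5 - 18.3834*b^4 - 2.0972*b^3 + 18.0322*b^2 + 10.9164*b - 2.1892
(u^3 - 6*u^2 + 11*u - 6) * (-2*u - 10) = -2*u^4 + 2*u^3 + 38*u^2 - 98*u + 60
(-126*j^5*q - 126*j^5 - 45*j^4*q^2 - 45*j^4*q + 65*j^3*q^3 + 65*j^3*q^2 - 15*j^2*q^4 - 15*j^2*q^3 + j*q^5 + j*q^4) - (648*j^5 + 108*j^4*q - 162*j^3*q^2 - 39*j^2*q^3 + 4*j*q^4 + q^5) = -126*j^5*q - 774*j^5 - 45*j^4*q^2 - 153*j^4*q + 65*j^3*q^3 + 227*j^3*q^2 - 15*j^2*q^4 + 24*j^2*q^3 + j*q^5 - 3*j*q^4 - q^5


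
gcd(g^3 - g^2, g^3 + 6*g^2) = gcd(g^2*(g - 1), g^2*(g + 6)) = g^2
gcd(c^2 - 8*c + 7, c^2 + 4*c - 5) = c - 1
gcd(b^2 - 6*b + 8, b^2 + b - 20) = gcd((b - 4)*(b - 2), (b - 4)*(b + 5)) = b - 4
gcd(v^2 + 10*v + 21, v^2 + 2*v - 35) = v + 7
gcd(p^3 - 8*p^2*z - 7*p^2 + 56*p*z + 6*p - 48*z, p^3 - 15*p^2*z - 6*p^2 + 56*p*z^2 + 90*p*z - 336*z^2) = -p^2 + 8*p*z + 6*p - 48*z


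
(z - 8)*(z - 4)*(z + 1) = z^3 - 11*z^2 + 20*z + 32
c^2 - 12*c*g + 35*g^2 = (c - 7*g)*(c - 5*g)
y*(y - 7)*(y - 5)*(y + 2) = y^4 - 10*y^3 + 11*y^2 + 70*y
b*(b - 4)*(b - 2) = b^3 - 6*b^2 + 8*b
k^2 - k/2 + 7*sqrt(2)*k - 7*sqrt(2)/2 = (k - 1/2)*(k + 7*sqrt(2))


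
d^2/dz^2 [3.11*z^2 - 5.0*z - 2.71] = 6.22000000000000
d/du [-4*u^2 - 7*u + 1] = -8*u - 7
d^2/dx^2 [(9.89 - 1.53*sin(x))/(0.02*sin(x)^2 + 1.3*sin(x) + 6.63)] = (0.000612000000000001*sin(x)^5 - 0.055604*sin(x)^4 - 1.989912*sin(x)^3 - 24.631778*sin(x)^2 + 155.256075*sin(x) + 57.179512)/(0.02*sin(x)^2 + 1.3*sin(x) + 6.63)^3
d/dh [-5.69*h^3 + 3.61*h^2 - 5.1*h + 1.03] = -17.07*h^2 + 7.22*h - 5.1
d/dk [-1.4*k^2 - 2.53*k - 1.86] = -2.8*k - 2.53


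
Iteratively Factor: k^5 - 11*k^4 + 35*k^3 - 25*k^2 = (k - 5)*(k^4 - 6*k^3 + 5*k^2) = (k - 5)^2*(k^3 - k^2) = k*(k - 5)^2*(k^2 - k) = k^2*(k - 5)^2*(k - 1)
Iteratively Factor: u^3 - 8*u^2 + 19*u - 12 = (u - 4)*(u^2 - 4*u + 3) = (u - 4)*(u - 1)*(u - 3)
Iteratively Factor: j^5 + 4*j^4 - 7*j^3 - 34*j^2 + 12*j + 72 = (j + 3)*(j^4 + j^3 - 10*j^2 - 4*j + 24) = (j + 2)*(j + 3)*(j^3 - j^2 - 8*j + 12) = (j - 2)*(j + 2)*(j + 3)*(j^2 + j - 6) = (j - 2)*(j + 2)*(j + 3)^2*(j - 2)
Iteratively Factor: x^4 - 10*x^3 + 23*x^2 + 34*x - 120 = (x - 3)*(x^3 - 7*x^2 + 2*x + 40) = (x - 4)*(x - 3)*(x^2 - 3*x - 10) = (x - 4)*(x - 3)*(x + 2)*(x - 5)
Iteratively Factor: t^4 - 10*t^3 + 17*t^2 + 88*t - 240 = (t - 4)*(t^3 - 6*t^2 - 7*t + 60) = (t - 4)*(t + 3)*(t^2 - 9*t + 20) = (t - 5)*(t - 4)*(t + 3)*(t - 4)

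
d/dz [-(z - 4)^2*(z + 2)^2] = -4*z^3 + 12*z^2 + 24*z - 32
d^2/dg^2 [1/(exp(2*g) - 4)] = 4*(exp(2*g) + 4)*exp(2*g)/(exp(2*g) - 4)^3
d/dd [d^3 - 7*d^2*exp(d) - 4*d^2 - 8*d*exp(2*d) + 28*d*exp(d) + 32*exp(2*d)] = -7*d^2*exp(d) + 3*d^2 - 16*d*exp(2*d) + 14*d*exp(d) - 8*d + 56*exp(2*d) + 28*exp(d)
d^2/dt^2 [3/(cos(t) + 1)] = 3*(sin(t)^2 + cos(t) + 1)/(cos(t) + 1)^3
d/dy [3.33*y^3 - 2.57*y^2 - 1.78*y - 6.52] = 9.99*y^2 - 5.14*y - 1.78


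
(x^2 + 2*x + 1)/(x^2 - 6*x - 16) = (x^2 + 2*x + 1)/(x^2 - 6*x - 16)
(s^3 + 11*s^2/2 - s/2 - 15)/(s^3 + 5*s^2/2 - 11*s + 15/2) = (s + 2)/(s - 1)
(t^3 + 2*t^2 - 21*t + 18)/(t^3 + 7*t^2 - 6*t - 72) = (t - 1)/(t + 4)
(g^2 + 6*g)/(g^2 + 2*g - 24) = g/(g - 4)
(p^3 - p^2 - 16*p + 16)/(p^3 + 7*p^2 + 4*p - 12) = (p^2 - 16)/(p^2 + 8*p + 12)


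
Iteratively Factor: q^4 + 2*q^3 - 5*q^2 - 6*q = (q)*(q^3 + 2*q^2 - 5*q - 6) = q*(q - 2)*(q^2 + 4*q + 3) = q*(q - 2)*(q + 3)*(q + 1)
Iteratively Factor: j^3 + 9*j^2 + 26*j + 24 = (j + 3)*(j^2 + 6*j + 8) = (j + 3)*(j + 4)*(j + 2)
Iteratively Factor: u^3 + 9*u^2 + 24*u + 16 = (u + 4)*(u^2 + 5*u + 4) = (u + 1)*(u + 4)*(u + 4)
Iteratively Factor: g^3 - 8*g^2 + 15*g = (g - 5)*(g^2 - 3*g) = (g - 5)*(g - 3)*(g)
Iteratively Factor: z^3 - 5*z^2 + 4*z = (z)*(z^2 - 5*z + 4) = z*(z - 4)*(z - 1)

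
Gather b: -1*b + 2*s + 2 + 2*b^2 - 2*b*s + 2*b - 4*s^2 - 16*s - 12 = 2*b^2 + b*(1 - 2*s) - 4*s^2 - 14*s - 10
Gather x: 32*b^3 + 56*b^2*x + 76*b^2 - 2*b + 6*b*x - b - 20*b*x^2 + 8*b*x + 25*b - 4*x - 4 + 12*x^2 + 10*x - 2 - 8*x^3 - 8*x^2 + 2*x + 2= 32*b^3 + 76*b^2 + 22*b - 8*x^3 + x^2*(4 - 20*b) + x*(56*b^2 + 14*b + 8) - 4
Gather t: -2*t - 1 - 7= -2*t - 8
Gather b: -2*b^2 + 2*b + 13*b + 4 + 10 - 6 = -2*b^2 + 15*b + 8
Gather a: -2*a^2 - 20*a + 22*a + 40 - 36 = -2*a^2 + 2*a + 4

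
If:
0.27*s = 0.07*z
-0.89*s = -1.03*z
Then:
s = 0.00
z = 0.00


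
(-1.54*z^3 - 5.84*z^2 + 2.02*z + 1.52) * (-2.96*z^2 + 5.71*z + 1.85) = 4.5584*z^5 + 8.493*z^4 - 42.1746*z^3 - 3.769*z^2 + 12.4162*z + 2.812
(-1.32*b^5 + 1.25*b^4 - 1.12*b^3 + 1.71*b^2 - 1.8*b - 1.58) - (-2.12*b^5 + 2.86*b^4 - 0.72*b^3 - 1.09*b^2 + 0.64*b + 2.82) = 0.8*b^5 - 1.61*b^4 - 0.4*b^3 + 2.8*b^2 - 2.44*b - 4.4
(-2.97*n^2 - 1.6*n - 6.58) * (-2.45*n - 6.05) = 7.2765*n^3 + 21.8885*n^2 + 25.801*n + 39.809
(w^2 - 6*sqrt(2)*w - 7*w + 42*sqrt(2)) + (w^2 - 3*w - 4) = 2*w^2 - 10*w - 6*sqrt(2)*w - 4 + 42*sqrt(2)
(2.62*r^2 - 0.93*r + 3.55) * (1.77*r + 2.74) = 4.6374*r^3 + 5.5327*r^2 + 3.7353*r + 9.727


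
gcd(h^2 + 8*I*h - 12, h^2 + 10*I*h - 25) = 1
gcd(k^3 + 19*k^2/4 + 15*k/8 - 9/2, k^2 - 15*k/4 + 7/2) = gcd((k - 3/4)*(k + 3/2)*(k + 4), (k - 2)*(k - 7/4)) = 1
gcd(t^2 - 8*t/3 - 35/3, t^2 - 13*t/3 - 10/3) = t - 5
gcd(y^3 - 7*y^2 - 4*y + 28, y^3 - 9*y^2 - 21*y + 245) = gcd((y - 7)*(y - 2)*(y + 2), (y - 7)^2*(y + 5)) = y - 7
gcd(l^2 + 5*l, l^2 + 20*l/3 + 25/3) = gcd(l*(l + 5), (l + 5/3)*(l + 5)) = l + 5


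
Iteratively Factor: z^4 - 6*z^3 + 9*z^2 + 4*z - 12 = (z - 3)*(z^3 - 3*z^2 + 4) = (z - 3)*(z - 2)*(z^2 - z - 2) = (z - 3)*(z - 2)^2*(z + 1)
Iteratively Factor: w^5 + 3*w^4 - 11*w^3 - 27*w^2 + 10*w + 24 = (w + 2)*(w^4 + w^3 - 13*w^2 - w + 12) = (w + 1)*(w + 2)*(w^3 - 13*w + 12) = (w - 3)*(w + 1)*(w + 2)*(w^2 + 3*w - 4) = (w - 3)*(w - 1)*(w + 1)*(w + 2)*(w + 4)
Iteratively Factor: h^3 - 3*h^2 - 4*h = (h + 1)*(h^2 - 4*h) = (h - 4)*(h + 1)*(h)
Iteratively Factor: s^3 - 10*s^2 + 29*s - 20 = (s - 5)*(s^2 - 5*s + 4) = (s - 5)*(s - 4)*(s - 1)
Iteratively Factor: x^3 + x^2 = (x)*(x^2 + x) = x^2*(x + 1)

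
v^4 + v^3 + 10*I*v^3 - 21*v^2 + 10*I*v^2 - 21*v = v*(v + 1)*(v + 3*I)*(v + 7*I)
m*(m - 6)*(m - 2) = m^3 - 8*m^2 + 12*m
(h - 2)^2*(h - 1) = h^3 - 5*h^2 + 8*h - 4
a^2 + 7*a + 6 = (a + 1)*(a + 6)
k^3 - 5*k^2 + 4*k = k*(k - 4)*(k - 1)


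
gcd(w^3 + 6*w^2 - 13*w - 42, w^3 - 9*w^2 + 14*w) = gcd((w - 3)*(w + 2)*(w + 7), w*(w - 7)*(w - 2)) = 1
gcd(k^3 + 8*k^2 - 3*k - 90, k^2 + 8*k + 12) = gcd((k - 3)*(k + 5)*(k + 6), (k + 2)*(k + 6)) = k + 6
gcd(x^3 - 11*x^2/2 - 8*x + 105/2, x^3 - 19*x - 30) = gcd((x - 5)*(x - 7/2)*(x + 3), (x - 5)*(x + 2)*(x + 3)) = x^2 - 2*x - 15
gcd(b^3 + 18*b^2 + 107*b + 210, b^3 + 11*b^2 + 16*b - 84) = b^2 + 13*b + 42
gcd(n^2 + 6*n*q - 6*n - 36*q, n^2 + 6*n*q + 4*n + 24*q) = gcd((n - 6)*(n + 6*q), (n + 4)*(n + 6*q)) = n + 6*q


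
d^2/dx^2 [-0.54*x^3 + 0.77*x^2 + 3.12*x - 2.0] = 1.54 - 3.24*x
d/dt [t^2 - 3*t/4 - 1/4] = 2*t - 3/4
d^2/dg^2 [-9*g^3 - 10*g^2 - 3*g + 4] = -54*g - 20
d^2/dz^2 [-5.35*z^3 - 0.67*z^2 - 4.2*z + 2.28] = -32.1*z - 1.34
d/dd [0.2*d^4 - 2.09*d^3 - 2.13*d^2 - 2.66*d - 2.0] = 0.8*d^3 - 6.27*d^2 - 4.26*d - 2.66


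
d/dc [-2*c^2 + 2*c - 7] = 2 - 4*c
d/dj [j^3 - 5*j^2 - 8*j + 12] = 3*j^2 - 10*j - 8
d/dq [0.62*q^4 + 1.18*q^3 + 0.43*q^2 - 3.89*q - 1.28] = 2.48*q^3 + 3.54*q^2 + 0.86*q - 3.89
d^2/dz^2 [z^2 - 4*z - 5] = 2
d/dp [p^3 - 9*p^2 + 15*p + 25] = 3*p^2 - 18*p + 15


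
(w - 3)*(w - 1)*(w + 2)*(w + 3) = w^4 + w^3 - 11*w^2 - 9*w + 18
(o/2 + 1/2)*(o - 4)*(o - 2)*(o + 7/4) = o^4/2 - 13*o^3/8 - 27*o^2/8 + 23*o/4 + 7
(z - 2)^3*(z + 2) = z^4 - 4*z^3 + 16*z - 16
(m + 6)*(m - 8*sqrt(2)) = m^2 - 8*sqrt(2)*m + 6*m - 48*sqrt(2)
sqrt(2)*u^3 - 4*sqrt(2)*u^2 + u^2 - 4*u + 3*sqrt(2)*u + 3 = (u - 3)*(u - 1)*(sqrt(2)*u + 1)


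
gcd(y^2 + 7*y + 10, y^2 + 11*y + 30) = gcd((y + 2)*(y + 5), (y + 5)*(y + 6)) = y + 5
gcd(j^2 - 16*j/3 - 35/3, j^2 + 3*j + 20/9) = j + 5/3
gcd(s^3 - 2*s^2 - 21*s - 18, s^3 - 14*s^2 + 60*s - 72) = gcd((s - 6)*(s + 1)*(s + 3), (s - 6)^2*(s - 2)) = s - 6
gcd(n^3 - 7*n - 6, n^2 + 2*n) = n + 2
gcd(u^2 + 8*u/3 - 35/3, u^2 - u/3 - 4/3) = 1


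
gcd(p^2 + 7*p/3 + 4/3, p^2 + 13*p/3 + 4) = p + 4/3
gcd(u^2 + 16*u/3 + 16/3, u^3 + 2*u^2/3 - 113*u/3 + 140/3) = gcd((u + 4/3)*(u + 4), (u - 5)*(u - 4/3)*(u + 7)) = 1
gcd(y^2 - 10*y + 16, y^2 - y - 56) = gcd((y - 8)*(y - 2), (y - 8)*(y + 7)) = y - 8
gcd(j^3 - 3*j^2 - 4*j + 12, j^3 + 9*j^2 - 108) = j - 3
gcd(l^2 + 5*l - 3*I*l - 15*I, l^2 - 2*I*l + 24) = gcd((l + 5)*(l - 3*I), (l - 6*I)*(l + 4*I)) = 1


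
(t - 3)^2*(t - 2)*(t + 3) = t^4 - 5*t^3 - 3*t^2 + 45*t - 54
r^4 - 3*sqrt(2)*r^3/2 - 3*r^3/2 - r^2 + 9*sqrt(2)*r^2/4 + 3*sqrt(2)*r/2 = r*(r - 2)*(r + 1/2)*(r - 3*sqrt(2)/2)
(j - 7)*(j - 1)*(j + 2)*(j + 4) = j^4 - 2*j^3 - 33*j^2 - 22*j + 56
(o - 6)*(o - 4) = o^2 - 10*o + 24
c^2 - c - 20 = (c - 5)*(c + 4)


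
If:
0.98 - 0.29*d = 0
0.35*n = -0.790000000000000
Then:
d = 3.38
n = -2.26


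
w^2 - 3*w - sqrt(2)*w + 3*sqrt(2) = (w - 3)*(w - sqrt(2))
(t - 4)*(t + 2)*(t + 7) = t^3 + 5*t^2 - 22*t - 56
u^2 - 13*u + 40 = (u - 8)*(u - 5)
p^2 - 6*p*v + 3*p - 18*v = (p + 3)*(p - 6*v)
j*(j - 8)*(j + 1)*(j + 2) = j^4 - 5*j^3 - 22*j^2 - 16*j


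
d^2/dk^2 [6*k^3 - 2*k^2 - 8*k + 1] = 36*k - 4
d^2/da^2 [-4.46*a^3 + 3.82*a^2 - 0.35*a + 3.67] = 7.64 - 26.76*a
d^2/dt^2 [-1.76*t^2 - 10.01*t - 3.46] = -3.52000000000000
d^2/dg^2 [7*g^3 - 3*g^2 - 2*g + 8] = 42*g - 6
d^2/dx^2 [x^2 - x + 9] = 2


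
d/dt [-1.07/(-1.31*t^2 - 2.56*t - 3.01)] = (-2.8034*t - 2.7392)/(1.31*t^2 + 2.56*t + 3.01)^2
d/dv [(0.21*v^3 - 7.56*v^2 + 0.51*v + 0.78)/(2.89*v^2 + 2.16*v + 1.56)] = (0.6069*v^4 + 0.907199999999996*v^3 - 16.8207*v^2 - 28.0956*v - 0.8892)/(8.3521*v^4 + 12.4848*v^3 + 13.6824*v^2 + 6.7392*v + 2.4336)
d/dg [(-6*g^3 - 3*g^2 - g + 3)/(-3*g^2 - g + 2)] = (18*g^4 + 12*g^3 - 36*g^2 + 6*g + 1)/(9*g^4 + 6*g^3 - 11*g^2 - 4*g + 4)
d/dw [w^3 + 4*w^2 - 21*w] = 3*w^2 + 8*w - 21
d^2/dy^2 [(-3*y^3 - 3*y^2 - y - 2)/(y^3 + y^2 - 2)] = 2*(-3*y^5 - 51*y^4 - 65*y^3 - 36*y^2 - 54*y - 16)/(y^9 + 3*y^8 + 3*y^7 - 5*y^6 - 12*y^5 - 6*y^4 + 12*y^3 + 12*y^2 - 8)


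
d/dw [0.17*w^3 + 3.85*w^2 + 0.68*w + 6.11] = 0.51*w^2 + 7.7*w + 0.68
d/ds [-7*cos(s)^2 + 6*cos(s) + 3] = 2*(7*cos(s) - 3)*sin(s)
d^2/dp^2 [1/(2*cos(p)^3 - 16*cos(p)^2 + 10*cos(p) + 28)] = ((23*cos(p) - 64*cos(2*p) + 9*cos(3*p))*(cos(p)^3 - 8*cos(p)^2 + 5*cos(p) + 14)/8 + (3*cos(p)^2 - 16*cos(p) + 5)^2*sin(p)^2)/(cos(p)^3 - 8*cos(p)^2 + 5*cos(p) + 14)^3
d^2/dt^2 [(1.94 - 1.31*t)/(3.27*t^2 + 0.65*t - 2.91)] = (-(1.31*t - 1.94)*(6.54*t + 0.65)*(13.08*t + 1.3) + (25.7022*t - 10.9846)*(3.27*t^2 + 0.65*t - 2.91))/(3.27*t^2 + 0.65*t - 2.91)^3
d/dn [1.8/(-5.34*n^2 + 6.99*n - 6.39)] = (19.224*n - 12.582)/(5.34*n^2 - 6.99*n + 6.39)^2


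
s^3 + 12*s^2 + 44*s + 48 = (s + 2)*(s + 4)*(s + 6)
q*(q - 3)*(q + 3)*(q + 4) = q^4 + 4*q^3 - 9*q^2 - 36*q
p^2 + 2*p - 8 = (p - 2)*(p + 4)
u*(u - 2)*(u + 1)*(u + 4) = u^4 + 3*u^3 - 6*u^2 - 8*u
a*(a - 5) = a^2 - 5*a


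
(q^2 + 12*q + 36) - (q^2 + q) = 11*q + 36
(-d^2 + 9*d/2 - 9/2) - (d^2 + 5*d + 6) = -2*d^2 - d/2 - 21/2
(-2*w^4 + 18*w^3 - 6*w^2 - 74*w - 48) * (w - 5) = -2*w^5 + 28*w^4 - 96*w^3 - 44*w^2 + 322*w + 240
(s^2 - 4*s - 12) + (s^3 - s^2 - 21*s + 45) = s^3 - 25*s + 33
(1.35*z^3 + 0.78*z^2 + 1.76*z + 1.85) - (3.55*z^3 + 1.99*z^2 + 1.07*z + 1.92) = -2.2*z^3 - 1.21*z^2 + 0.69*z - 0.0699999999999998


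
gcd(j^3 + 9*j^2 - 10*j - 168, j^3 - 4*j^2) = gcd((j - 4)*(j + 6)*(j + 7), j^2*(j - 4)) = j - 4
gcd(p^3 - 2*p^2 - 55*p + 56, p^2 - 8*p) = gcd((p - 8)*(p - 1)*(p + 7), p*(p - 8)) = p - 8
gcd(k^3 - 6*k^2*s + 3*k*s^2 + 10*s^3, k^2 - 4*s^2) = -k + 2*s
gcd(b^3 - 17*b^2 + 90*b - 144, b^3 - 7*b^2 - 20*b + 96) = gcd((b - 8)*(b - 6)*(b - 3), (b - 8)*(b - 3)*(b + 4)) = b^2 - 11*b + 24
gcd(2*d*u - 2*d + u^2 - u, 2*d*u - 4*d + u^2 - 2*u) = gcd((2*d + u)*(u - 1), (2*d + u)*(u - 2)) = 2*d + u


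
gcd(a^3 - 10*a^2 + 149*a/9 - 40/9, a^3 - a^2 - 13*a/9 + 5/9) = a^2 - 2*a + 5/9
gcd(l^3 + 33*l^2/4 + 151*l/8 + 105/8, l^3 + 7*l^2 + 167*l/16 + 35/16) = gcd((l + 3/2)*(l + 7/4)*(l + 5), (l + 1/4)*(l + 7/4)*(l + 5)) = l^2 + 27*l/4 + 35/4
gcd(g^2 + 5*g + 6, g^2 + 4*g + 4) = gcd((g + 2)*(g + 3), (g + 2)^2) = g + 2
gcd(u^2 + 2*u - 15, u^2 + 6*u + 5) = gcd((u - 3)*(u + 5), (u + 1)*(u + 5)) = u + 5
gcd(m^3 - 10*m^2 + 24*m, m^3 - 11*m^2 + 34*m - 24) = m^2 - 10*m + 24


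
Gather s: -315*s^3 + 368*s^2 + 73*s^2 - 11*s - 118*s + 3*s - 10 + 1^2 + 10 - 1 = -315*s^3 + 441*s^2 - 126*s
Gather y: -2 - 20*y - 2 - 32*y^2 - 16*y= -32*y^2 - 36*y - 4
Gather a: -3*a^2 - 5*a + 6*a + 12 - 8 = -3*a^2 + a + 4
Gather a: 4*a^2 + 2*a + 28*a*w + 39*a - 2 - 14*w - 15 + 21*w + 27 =4*a^2 + a*(28*w + 41) + 7*w + 10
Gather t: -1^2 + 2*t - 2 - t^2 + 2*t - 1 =-t^2 + 4*t - 4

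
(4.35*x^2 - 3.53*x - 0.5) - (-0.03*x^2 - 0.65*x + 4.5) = 4.38*x^2 - 2.88*x - 5.0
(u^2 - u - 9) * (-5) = -5*u^2 + 5*u + 45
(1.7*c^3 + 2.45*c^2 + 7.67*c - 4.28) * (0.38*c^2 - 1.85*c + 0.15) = 0.646*c^5 - 2.214*c^4 - 1.3629*c^3 - 15.4484*c^2 + 9.0685*c - 0.642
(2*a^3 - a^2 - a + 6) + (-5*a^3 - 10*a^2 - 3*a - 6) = -3*a^3 - 11*a^2 - 4*a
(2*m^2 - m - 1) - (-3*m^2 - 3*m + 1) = 5*m^2 + 2*m - 2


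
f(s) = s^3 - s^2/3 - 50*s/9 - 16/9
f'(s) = 3*s^2 - 2*s/3 - 50/9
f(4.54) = 59.71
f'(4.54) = 53.25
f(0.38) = -3.88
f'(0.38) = -5.38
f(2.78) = 1.69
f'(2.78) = 15.78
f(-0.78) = 1.88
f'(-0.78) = -3.21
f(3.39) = 14.52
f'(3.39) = 26.66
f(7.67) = 387.22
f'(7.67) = 165.82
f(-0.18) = -0.79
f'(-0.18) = -5.34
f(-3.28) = -22.43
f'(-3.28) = 28.91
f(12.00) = 1611.56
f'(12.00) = 418.44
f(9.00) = 650.22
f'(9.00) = 231.44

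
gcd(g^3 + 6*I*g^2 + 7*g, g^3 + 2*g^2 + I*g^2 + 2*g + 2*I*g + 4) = g - I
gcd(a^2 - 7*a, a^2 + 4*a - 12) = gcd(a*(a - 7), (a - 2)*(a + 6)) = 1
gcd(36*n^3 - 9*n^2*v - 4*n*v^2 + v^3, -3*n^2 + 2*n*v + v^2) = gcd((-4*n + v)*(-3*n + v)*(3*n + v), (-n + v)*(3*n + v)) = 3*n + v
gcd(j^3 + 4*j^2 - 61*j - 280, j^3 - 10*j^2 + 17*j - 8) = j - 8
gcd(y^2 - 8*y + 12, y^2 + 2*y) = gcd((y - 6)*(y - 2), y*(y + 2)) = 1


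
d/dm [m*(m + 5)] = 2*m + 5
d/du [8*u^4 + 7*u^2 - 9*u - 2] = 32*u^3 + 14*u - 9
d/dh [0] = 0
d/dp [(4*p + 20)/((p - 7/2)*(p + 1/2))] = 16*(-4*p^2 - 40*p + 53)/(16*p^4 - 96*p^3 + 88*p^2 + 168*p + 49)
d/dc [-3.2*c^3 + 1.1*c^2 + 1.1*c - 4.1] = -9.6*c^2 + 2.2*c + 1.1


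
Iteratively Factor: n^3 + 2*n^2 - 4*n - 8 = (n + 2)*(n^2 - 4) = (n - 2)*(n + 2)*(n + 2)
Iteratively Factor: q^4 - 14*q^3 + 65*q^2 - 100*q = (q - 5)*(q^3 - 9*q^2 + 20*q) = (q - 5)*(q - 4)*(q^2 - 5*q) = q*(q - 5)*(q - 4)*(q - 5)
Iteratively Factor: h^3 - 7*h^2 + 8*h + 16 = (h - 4)*(h^2 - 3*h - 4) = (h - 4)^2*(h + 1)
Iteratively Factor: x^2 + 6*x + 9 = (x + 3)*(x + 3)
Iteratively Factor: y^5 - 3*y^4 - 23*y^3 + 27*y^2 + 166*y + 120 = (y - 4)*(y^4 + y^3 - 19*y^2 - 49*y - 30) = (y - 4)*(y + 1)*(y^3 - 19*y - 30) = (y - 4)*(y + 1)*(y + 2)*(y^2 - 2*y - 15) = (y - 5)*(y - 4)*(y + 1)*(y + 2)*(y + 3)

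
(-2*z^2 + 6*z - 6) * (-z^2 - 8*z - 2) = 2*z^4 + 10*z^3 - 38*z^2 + 36*z + 12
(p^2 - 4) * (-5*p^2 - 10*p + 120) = -5*p^4 - 10*p^3 + 140*p^2 + 40*p - 480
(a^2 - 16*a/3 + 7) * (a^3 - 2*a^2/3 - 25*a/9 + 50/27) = a^5 - 6*a^4 + 70*a^3/9 + 12*a^2 - 2375*a/81 + 350/27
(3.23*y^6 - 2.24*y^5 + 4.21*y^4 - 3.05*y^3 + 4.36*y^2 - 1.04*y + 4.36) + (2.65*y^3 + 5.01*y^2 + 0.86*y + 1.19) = 3.23*y^6 - 2.24*y^5 + 4.21*y^4 - 0.4*y^3 + 9.37*y^2 - 0.18*y + 5.55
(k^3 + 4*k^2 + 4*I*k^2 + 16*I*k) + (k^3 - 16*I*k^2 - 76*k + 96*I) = 2*k^3 + 4*k^2 - 12*I*k^2 - 76*k + 16*I*k + 96*I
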